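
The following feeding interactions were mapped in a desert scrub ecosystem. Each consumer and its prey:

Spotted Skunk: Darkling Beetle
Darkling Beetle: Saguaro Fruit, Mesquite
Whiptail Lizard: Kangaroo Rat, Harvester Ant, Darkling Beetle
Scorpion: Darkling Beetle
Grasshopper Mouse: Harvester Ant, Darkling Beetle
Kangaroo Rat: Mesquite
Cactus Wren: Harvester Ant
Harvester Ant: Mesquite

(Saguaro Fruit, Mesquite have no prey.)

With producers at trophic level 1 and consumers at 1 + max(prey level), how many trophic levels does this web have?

3

Producers (level 1): Saguaro Fruit, Mesquite.
Saguaro Fruit → Darkling Beetle → Scorpion gives Scorpion level 3.
No species has a prey at level 3, so no species reaches level 4.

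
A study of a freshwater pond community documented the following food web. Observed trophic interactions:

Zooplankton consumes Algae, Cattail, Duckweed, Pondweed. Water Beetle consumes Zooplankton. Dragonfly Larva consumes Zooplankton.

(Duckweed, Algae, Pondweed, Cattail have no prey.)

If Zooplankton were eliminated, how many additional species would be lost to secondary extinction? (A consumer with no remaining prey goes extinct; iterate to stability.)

2

Remove Zooplankton.
Round 1: Water Beetle (all prey gone), Dragonfly Larva (all prey gone) → extinct.
No further losses. Total secondary extinctions: 2.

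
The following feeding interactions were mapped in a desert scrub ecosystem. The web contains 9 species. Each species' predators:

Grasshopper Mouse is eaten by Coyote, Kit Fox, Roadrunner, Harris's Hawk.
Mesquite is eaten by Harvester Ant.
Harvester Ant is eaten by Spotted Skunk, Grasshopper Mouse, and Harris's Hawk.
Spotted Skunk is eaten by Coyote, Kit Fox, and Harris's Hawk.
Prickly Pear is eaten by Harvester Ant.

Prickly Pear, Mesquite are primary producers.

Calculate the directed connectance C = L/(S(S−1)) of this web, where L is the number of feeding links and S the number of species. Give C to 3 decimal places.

The web has S = 9 species and L = 12 feeding links.
C = L / (S(S−1)) = 12 / 72 = 0.1667 ≈ 0.167.

C = 0.167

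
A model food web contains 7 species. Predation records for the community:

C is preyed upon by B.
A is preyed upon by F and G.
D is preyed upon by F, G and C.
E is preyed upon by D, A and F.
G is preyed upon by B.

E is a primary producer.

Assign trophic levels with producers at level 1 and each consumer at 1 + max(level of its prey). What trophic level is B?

Trophic level 4

E is a producer → level 1.
D eats E → level 2.
C eats D → level 3.
B eats C (level 3); other prey at levels: G 3 → level 4.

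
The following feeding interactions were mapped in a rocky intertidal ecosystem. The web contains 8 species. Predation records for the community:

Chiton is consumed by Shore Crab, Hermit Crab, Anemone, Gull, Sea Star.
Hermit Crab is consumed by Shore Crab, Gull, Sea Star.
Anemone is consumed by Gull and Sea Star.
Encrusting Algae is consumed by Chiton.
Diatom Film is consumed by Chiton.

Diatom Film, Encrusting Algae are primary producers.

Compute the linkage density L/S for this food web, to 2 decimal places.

There are L = 12 links among S = 8 species.
L/S = 12/8 = 1.5000 ≈ 1.50.

L/S = 1.50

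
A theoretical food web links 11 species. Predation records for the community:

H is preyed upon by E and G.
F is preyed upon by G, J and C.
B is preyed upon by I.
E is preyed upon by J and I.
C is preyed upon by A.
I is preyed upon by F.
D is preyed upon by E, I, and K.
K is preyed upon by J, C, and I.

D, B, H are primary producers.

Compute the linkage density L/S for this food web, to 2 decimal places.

L/S = 1.45

There are L = 16 links among S = 11 species.
L/S = 16/11 = 1.4545 ≈ 1.45.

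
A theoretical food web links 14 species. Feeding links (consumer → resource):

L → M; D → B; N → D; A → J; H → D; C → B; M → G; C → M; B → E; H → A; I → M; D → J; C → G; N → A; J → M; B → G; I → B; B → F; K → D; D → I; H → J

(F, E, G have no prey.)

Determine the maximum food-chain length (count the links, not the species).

4 links

One longest chain: G → M → J → D → H.
It has 5 species and 4 links.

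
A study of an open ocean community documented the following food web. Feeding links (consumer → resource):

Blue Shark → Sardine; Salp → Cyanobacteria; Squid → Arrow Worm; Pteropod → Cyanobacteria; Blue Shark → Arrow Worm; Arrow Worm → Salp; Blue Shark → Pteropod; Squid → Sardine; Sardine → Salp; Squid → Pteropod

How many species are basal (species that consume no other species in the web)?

Basal species (no prey listed): Cyanobacteria.
Count: 1.

1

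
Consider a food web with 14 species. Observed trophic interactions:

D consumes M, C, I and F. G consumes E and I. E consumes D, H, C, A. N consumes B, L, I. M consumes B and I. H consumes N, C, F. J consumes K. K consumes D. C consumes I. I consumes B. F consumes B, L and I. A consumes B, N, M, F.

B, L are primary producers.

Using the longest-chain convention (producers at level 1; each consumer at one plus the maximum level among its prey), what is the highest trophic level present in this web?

Producers (level 1): B, L.
B → I → C → H → E → G gives G level 6.
No species has a prey at level 6, so no species reaches level 7.

6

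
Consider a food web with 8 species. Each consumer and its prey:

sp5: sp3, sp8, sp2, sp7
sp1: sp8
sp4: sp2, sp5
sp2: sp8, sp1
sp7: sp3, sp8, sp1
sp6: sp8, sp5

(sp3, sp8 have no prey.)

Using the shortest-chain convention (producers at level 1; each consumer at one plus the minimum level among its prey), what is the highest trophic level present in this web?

3

Producers (level 1): sp3, sp8.
Following each consumer down to its lowest-level prey: sp8 → sp2 → sp4 (levels 1 through 3).
All prey of sp4 (sp2 2, sp5 2) are at level 2 or above, so sp4 is at level 1 + 2 = 3.
Every consumer has at least one prey at level 2 or below, so none exceeds level 3.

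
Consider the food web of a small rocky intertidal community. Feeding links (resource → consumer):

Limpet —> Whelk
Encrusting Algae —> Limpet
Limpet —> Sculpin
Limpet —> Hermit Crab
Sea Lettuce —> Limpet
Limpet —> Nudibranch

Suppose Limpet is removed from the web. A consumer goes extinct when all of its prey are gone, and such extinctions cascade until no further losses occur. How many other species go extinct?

Remove Limpet.
Round 1: Whelk (all prey gone), Nudibranch (all prey gone), Sculpin (all prey gone), Hermit Crab (all prey gone) → extinct.
No further losses. Total secondary extinctions: 4.

4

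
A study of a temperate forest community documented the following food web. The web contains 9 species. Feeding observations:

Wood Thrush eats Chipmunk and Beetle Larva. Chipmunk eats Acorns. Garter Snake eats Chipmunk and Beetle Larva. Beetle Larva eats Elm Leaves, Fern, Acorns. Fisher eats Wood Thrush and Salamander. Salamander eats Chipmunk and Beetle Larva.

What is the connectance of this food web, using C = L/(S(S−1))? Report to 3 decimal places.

The web has S = 9 species and L = 12 feeding links.
C = L / (S(S−1)) = 12 / 72 = 0.1667 ≈ 0.167.

C = 0.167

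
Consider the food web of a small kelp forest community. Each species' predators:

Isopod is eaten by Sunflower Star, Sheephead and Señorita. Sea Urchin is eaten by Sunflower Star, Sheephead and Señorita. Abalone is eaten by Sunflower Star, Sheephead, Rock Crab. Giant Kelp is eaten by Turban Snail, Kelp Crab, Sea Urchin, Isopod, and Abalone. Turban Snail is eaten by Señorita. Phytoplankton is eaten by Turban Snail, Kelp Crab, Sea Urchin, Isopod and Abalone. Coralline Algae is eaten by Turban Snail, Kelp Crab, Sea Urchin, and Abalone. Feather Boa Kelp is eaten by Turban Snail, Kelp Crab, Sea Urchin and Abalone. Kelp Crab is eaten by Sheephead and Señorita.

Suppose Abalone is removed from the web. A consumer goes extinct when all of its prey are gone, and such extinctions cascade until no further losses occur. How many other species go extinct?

Remove Abalone.
Round 1: Rock Crab (all prey gone) → extinct.
No further losses. Total secondary extinctions: 1.

1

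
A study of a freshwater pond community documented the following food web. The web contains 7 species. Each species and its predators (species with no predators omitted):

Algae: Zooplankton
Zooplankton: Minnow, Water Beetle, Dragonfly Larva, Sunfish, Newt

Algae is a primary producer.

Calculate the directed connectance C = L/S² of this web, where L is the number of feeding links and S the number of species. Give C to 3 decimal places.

The web has S = 7 species and L = 6 feeding links.
C = L / S² = 6 / 49 = 0.1224 ≈ 0.122.

C = 0.122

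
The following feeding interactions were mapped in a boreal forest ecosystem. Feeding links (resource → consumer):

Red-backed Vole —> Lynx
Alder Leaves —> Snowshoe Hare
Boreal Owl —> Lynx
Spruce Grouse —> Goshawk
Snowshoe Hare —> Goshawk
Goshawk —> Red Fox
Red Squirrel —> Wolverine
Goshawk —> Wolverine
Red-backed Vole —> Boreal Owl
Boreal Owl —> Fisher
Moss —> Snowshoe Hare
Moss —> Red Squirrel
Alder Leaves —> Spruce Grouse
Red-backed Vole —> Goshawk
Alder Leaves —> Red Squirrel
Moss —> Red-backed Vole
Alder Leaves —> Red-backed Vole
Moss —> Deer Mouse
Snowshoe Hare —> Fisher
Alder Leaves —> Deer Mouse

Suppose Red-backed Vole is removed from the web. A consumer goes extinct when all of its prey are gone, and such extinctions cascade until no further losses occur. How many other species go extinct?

Remove Red-backed Vole.
Round 1: Boreal Owl (all prey gone) → extinct.
Round 2: Lynx (all prey gone) → extinct.
No further losses. Total secondary extinctions: 2.

2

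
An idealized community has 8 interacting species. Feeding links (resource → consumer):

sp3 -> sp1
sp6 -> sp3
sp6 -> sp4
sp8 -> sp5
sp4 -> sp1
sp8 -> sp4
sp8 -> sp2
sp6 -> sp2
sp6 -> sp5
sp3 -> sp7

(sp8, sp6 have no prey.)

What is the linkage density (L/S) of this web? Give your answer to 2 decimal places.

There are L = 10 links among S = 8 species.
L/S = 10/8 = 1.2500 ≈ 1.25.

L/S = 1.25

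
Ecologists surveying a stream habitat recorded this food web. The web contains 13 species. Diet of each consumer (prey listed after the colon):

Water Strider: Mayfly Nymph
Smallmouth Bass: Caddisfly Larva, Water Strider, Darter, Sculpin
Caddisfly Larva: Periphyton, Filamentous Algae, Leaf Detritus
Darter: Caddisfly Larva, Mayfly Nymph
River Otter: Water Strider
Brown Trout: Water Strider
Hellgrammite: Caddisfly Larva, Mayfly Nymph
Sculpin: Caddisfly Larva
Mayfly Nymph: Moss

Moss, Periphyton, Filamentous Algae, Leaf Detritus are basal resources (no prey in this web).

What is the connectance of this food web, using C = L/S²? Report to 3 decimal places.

The web has S = 13 species and L = 16 feeding links.
C = L / S² = 16 / 169 = 0.0947 ≈ 0.095.

C = 0.095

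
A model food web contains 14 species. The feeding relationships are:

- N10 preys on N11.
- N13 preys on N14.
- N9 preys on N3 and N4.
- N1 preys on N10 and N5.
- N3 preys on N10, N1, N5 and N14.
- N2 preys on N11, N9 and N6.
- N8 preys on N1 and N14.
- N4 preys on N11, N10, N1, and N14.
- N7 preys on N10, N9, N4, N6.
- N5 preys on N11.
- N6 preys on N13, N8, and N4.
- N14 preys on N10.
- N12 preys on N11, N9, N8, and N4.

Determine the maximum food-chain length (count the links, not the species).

5 links

One longest chain: N11 → N10 → N1 → N4 → N9 → N2.
It has 6 species and 5 links.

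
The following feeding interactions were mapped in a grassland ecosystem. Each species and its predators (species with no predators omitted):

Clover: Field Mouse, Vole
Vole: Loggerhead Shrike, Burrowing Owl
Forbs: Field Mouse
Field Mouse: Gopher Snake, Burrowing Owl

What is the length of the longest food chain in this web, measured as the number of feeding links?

2 links

One longest chain: Forbs → Field Mouse → Gopher Snake.
It has 3 species and 2 links.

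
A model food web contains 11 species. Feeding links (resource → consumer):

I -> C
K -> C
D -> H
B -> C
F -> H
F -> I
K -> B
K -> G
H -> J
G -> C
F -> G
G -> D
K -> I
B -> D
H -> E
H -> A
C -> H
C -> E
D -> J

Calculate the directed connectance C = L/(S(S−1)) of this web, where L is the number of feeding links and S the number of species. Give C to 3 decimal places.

C = 0.173

The web has S = 11 species and L = 19 feeding links.
C = L / (S(S−1)) = 19 / 110 = 0.1727 ≈ 0.173.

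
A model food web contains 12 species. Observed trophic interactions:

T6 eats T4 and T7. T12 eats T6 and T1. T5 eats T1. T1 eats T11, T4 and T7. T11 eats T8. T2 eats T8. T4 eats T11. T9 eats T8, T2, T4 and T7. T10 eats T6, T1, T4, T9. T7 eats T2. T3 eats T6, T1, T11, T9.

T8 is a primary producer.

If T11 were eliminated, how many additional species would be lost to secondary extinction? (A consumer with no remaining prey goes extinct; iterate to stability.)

Remove T11.
Round 1: T4 (all prey gone) → extinct.
No further losses. Total secondary extinctions: 1.

1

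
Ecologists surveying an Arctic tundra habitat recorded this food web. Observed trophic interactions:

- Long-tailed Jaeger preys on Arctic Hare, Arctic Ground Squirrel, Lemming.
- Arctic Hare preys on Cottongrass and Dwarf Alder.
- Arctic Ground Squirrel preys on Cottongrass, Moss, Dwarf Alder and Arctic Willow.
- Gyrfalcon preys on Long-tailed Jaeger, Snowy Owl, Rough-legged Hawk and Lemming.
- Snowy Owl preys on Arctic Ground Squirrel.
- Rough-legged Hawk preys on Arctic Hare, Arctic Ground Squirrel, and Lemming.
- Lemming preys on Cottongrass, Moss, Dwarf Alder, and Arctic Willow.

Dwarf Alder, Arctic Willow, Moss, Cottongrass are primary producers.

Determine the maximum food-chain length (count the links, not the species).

3 links

One longest chain: Dwarf Alder → Lemming → Rough-legged Hawk → Gyrfalcon.
It has 4 species and 3 links.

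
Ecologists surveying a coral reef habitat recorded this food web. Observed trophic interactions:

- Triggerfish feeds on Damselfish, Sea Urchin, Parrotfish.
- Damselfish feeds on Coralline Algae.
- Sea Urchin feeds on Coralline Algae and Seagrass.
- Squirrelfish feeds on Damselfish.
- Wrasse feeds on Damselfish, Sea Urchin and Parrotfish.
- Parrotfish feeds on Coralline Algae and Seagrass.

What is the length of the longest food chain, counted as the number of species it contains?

One longest chain: Seagrass → Parrotfish → Wrasse.
It has 3 species and 2 links.

3 species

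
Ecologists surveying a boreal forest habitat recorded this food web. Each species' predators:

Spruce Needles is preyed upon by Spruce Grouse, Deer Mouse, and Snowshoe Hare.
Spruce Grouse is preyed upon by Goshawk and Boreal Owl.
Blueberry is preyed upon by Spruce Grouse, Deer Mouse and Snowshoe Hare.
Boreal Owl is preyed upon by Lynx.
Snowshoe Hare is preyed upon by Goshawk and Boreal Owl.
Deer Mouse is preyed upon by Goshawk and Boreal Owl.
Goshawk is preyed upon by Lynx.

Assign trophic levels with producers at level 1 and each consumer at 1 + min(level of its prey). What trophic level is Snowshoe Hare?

Trophic level 2

Blueberry is a producer → level 1.
Snowshoe Hare eats Blueberry → level 2.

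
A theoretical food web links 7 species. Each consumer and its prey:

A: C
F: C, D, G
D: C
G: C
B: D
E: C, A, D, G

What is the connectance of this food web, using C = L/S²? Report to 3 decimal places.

The web has S = 7 species and L = 11 feeding links.
C = L / S² = 11 / 49 = 0.2245 ≈ 0.224.

C = 0.224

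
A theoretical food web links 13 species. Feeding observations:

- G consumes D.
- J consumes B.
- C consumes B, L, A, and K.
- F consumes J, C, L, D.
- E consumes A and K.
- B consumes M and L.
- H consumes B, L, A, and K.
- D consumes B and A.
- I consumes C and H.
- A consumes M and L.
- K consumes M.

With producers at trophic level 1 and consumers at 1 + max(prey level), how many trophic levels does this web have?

4

Producers (level 1): L, M.
L → A → H → I gives I level 4.
No species has a prey at level 4, so no species reaches level 5.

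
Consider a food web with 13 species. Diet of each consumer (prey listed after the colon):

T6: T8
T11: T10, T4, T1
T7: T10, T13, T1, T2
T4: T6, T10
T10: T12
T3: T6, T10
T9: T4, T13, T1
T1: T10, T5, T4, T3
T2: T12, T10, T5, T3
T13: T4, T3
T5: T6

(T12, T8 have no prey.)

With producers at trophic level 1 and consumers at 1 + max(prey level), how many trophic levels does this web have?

Producers (level 1): T12, T8.
T8 → T6 → T5 → T1 → T7 gives T7 level 5.
No species has a prey at level 5, so no species reaches level 6.

5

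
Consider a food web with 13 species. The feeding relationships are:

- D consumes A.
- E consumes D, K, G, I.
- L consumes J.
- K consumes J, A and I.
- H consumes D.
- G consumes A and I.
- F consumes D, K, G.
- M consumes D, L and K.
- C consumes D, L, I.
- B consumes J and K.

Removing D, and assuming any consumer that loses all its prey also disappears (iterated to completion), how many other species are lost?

Remove D.
Round 1: H (all prey gone) → extinct.
No further losses. Total secondary extinctions: 1.

1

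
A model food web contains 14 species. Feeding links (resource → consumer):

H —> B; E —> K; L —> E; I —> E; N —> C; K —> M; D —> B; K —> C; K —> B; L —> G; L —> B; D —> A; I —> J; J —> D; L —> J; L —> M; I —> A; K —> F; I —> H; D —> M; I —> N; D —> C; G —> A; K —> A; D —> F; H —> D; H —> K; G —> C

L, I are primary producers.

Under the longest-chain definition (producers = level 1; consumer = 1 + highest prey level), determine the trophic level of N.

I is a producer → level 1.
N eats I → level 2.

Trophic level 2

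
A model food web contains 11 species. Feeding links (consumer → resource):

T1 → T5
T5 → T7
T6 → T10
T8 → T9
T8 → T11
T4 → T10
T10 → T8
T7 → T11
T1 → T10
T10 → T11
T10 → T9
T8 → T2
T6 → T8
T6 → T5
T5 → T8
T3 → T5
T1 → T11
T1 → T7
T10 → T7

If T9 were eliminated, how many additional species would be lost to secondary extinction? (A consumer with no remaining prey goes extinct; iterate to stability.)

Remove T9.
Every predator of it retains at least one other prey: T8 still has T11, T2; T10 still has T11, T7, T8.
No consumer loses all prey, so no secondary extinctions occur.

0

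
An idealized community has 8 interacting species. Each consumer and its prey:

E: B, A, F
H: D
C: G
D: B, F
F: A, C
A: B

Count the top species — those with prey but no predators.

Top species (has prey, but nothing eats it): E, H.
Count: 2.

2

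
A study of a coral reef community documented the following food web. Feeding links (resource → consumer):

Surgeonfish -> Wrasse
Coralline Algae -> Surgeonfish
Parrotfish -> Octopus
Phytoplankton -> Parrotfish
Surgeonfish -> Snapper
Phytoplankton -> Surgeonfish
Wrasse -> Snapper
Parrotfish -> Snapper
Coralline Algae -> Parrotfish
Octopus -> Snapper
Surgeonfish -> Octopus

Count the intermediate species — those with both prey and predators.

4

Intermediate species (has both prey and predators): Surgeonfish, Parrotfish, Octopus, Wrasse.
Count: 4.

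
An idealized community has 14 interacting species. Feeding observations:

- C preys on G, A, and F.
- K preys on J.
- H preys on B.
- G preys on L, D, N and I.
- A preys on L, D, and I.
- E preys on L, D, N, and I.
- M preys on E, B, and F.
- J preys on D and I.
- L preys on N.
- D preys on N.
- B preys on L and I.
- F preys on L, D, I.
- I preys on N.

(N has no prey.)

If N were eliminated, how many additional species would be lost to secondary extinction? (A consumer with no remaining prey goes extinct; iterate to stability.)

13

Remove N.
Round 1: L (all prey gone), I (all prey gone), D (all prey gone) → extinct.
Round 2: F (all prey gone), A (all prey gone), E (all prey gone), G (all prey gone), B (all prey gone), J (all prey gone) → extinct.
Round 3: M (all prey gone), H (all prey gone), C (all prey gone), K (all prey gone) → extinct.
No further losses. Total secondary extinctions: 13.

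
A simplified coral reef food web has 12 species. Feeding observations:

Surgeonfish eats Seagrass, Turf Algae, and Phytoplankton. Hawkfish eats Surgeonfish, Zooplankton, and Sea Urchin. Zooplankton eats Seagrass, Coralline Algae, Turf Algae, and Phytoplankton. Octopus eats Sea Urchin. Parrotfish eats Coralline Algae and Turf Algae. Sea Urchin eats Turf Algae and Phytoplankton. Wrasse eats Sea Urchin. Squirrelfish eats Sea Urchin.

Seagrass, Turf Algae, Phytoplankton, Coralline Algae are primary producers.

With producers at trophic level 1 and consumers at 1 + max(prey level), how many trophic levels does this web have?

3

Producers (level 1): Seagrass, Turf Algae, Phytoplankton, Coralline Algae.
Turf Algae → Sea Urchin → Octopus gives Octopus level 3.
No species has a prey at level 3, so no species reaches level 4.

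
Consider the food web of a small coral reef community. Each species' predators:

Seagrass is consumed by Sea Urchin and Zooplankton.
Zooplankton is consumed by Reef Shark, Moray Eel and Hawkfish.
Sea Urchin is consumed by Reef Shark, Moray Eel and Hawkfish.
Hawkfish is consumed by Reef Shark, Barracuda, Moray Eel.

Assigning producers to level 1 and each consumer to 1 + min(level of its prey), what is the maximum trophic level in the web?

4

Producers (level 1): Seagrass.
Following each consumer down to its lowest-level prey: Seagrass → Zooplankton → Hawkfish → Barracuda (levels 1 through 4).
All prey of Barracuda (Hawkfish 3) are at level 3 or above, so Barracuda is at level 1 + 3 = 4.
Every consumer has at least one prey at level 3 or below, so none exceeds level 4.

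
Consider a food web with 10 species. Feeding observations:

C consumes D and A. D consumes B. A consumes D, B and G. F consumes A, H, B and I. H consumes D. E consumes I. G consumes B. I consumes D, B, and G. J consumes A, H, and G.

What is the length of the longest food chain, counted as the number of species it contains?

4 species

One longest chain: B → D → A → J.
It has 4 species and 3 links.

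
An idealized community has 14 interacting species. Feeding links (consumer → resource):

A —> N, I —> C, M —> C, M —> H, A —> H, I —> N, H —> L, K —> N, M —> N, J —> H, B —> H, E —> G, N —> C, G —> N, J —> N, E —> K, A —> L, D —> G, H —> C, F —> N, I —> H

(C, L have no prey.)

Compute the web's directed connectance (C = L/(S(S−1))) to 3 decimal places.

C = 0.115

The web has S = 14 species and L = 21 feeding links.
C = L / (S(S−1)) = 21 / 182 = 0.1154 ≈ 0.115.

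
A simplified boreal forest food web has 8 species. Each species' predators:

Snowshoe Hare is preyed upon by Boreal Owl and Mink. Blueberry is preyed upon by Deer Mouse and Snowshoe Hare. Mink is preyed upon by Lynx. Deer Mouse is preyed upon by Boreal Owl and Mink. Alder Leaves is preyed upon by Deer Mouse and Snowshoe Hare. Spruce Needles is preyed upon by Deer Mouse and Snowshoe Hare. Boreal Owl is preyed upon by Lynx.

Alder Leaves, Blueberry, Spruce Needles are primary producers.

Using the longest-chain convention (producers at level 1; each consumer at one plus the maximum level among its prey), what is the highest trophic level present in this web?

Producers (level 1): Alder Leaves, Blueberry, Spruce Needles.
Alder Leaves → Snowshoe Hare → Mink → Lynx gives Lynx level 4.
No species has a prey at level 4, so no species reaches level 5.

4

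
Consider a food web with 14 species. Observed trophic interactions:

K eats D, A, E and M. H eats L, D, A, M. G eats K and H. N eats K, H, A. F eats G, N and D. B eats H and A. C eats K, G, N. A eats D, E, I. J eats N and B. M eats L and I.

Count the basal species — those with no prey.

Basal species (no prey listed): L, E, D, I.
Count: 4.

4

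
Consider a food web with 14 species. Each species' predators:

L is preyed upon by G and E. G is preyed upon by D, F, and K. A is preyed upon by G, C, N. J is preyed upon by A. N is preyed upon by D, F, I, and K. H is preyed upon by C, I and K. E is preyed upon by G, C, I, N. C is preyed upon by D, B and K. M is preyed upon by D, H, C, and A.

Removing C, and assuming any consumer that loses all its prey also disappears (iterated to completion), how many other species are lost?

1

Remove C.
Round 1: B (all prey gone) → extinct.
No further losses. Total secondary extinctions: 1.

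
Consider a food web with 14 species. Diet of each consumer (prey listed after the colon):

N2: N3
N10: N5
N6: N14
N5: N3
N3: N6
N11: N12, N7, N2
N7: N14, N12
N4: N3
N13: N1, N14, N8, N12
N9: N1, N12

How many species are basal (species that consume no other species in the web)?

4

Basal species (no prey listed): N1, N14, N8, N12.
Count: 4.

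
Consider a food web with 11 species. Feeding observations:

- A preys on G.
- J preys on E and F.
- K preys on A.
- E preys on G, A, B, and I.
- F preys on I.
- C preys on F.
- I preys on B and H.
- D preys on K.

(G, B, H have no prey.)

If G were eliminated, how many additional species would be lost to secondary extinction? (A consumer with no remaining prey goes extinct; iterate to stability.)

Remove G.
Round 1: A (all prey gone) → extinct.
Round 2: K (all prey gone) → extinct.
Round 3: D (all prey gone) → extinct.
No further losses. Total secondary extinctions: 3.

3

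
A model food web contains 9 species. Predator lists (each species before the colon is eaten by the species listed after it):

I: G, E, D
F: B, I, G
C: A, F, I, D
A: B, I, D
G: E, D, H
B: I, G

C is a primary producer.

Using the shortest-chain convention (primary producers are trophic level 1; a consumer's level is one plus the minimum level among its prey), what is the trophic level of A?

C is a producer → level 1.
A eats C → level 2.

Trophic level 2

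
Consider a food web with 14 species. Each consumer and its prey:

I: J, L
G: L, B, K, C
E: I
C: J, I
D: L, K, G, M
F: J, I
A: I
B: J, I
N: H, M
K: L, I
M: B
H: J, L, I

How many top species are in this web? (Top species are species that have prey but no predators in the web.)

Top species (has prey, but nothing eats it): A, E, F, D, N.
Count: 5.

5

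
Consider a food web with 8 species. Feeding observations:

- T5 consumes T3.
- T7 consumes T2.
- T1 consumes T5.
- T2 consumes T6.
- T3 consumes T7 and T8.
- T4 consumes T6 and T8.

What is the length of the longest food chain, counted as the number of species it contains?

6 species

One longest chain: T6 → T2 → T7 → T3 → T5 → T1.
It has 6 species and 5 links.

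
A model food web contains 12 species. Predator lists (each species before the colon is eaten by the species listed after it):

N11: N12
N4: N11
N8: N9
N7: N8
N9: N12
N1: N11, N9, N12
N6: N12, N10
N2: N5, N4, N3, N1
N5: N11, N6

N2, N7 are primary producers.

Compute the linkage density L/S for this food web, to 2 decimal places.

There are L = 16 links among S = 12 species.
L/S = 16/12 = 1.3333 ≈ 1.33.

L/S = 1.33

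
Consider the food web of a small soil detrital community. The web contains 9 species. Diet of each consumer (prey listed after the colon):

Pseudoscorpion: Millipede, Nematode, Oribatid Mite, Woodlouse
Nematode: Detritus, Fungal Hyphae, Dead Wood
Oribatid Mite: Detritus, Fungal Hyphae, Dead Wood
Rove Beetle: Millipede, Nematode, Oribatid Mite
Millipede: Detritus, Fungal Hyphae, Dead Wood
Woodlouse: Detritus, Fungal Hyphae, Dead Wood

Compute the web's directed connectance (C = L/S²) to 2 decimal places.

C = 0.23

The web has S = 9 species and L = 19 feeding links.
C = L / S² = 19 / 81 = 0.2346 ≈ 0.23.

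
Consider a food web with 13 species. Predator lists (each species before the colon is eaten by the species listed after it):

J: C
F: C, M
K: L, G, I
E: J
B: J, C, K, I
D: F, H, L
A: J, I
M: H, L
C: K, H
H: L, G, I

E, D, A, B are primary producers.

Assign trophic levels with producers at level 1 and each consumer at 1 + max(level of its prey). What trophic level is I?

D is a producer → level 1.
F eats D → level 2.
C eats F (level 2); other prey at levels: B 1, J 2 → level 3.
K eats C (level 3); other prey at levels: B 1 → level 4.
I eats K (level 4); other prey at levels: A 1, B 1, H 4 → level 5.

Trophic level 5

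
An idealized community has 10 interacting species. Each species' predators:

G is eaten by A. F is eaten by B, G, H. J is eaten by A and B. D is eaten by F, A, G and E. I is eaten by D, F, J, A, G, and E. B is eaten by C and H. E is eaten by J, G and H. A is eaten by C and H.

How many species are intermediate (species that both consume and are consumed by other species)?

Intermediate species (has both prey and predators): D, F, E, J, G, A, B.
Count: 7.

7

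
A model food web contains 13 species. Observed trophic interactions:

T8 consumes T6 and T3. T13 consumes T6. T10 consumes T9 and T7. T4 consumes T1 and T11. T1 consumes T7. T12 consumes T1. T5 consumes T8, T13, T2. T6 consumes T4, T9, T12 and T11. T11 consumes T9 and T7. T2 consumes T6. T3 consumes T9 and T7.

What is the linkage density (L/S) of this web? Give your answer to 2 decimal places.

There are L = 21 links among S = 13 species.
L/S = 21/13 = 1.6154 ≈ 1.62.

L/S = 1.62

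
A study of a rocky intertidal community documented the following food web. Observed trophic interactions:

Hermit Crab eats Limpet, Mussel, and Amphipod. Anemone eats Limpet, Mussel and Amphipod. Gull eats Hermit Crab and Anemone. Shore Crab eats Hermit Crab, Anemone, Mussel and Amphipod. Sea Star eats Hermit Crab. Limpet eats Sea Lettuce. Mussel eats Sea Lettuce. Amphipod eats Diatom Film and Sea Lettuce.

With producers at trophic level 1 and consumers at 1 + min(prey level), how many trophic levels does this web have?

Producers (level 1): Diatom Film, Sea Lettuce.
Following each consumer down to its lowest-level prey: Diatom Film → Amphipod → Hermit Crab → Gull (levels 1 through 4).
All prey of Gull (Hermit Crab 3, Anemone 3) are at level 3 or above, so Gull is at level 1 + 3 = 4.
Every consumer has at least one prey at level 3 or below, so none exceeds level 4.

4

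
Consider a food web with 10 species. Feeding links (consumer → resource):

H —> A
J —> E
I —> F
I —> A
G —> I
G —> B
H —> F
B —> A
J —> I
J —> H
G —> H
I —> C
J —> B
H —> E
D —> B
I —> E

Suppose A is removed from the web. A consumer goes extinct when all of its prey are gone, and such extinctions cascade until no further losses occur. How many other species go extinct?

2

Remove A.
Round 1: B (all prey gone) → extinct.
Round 2: D (all prey gone) → extinct.
No further losses. Total secondary extinctions: 2.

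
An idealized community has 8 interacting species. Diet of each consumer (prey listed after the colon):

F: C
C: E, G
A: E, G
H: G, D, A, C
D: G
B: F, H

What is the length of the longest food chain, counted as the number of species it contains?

One longest chain: E → C → F → B.
It has 4 species and 3 links.

4 species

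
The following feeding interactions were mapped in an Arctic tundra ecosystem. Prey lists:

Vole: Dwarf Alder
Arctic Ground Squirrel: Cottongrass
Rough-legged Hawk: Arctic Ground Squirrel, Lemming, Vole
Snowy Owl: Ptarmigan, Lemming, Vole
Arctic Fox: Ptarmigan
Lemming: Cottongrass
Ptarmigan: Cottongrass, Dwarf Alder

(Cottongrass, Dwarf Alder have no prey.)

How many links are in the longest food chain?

One longest chain: Cottongrass → Ptarmigan → Snowy Owl.
It has 3 species and 2 links.

2 links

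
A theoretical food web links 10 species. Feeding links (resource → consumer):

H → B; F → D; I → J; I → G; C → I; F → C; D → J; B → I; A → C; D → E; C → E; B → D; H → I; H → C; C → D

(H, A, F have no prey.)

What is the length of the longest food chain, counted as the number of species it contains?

One longest chain: H → C → D → E.
It has 4 species and 3 links.

4 species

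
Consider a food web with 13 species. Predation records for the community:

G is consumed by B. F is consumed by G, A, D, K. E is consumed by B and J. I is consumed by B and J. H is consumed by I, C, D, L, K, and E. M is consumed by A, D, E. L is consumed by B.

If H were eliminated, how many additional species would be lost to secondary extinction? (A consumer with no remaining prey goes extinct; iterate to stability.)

3

Remove H.
Round 1: C (all prey gone), L (all prey gone), I (all prey gone) → extinct.
No further losses. Total secondary extinctions: 3.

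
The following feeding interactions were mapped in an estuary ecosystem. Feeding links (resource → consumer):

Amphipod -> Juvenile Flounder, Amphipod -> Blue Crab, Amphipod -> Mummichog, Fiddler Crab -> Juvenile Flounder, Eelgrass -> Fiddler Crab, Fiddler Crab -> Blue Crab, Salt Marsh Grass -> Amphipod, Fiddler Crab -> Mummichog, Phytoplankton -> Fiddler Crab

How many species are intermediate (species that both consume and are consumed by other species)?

Intermediate species (has both prey and predators): Fiddler Crab, Amphipod.
Count: 2.

2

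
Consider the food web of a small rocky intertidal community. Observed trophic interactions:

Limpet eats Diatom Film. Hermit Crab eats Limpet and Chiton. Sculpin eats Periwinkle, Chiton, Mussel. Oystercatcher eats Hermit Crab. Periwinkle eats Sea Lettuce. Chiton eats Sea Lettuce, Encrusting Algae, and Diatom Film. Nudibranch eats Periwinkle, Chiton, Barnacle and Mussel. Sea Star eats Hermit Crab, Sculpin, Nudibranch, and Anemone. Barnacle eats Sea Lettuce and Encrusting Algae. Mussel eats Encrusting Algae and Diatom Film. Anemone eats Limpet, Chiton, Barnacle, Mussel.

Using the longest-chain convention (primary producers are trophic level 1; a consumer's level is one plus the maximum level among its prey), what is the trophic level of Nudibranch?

Diatom Film is a producer → level 1.
Chiton eats Diatom Film (level 1); other prey at levels: Encrusting Algae 1, Sea Lettuce 1 → level 2.
Nudibranch eats Chiton (level 2); other prey at levels: Barnacle 2, Mussel 2, Periwinkle 2 → level 3.

Trophic level 3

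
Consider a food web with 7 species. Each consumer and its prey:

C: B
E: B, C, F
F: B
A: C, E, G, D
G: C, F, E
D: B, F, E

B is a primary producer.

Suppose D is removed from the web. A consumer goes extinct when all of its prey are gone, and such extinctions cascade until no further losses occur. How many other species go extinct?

0

Remove D.
Every predator of it retains at least one other prey: A still has C, E, G.
No consumer loses all prey, so no secondary extinctions occur.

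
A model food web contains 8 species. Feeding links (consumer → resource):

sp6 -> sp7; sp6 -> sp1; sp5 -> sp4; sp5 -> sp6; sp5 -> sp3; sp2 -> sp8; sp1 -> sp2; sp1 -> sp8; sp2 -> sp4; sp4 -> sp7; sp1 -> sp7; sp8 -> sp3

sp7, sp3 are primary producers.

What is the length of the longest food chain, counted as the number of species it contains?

One longest chain: sp3 → sp8 → sp2 → sp1 → sp6 → sp5.
It has 6 species and 5 links.

6 species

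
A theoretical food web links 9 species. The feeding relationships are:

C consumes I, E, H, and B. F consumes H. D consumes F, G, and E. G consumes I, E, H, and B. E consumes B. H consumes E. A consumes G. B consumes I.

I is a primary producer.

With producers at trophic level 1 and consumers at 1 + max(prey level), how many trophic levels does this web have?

6

Producers (level 1): I.
I → B → E → H → G → A gives A level 6.
No species has a prey at level 6, so no species reaches level 7.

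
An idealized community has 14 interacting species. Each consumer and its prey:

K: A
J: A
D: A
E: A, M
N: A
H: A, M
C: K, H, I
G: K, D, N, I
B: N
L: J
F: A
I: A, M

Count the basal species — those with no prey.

2

Basal species (no prey listed): A, M.
Count: 2.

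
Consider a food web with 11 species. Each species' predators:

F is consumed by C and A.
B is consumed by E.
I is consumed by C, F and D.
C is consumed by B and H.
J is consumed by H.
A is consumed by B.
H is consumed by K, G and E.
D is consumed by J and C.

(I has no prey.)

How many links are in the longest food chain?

4 links

One longest chain: I → F → A → B → E.
It has 5 species and 4 links.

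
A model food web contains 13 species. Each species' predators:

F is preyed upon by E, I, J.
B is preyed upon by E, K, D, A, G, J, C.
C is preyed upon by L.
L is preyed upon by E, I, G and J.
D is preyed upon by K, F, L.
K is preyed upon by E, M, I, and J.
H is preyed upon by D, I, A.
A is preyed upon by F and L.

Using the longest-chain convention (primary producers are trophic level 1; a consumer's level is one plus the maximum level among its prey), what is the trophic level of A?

Trophic level 2

H is a producer → level 1.
A eats H (level 1); other prey at levels: B 1 → level 2.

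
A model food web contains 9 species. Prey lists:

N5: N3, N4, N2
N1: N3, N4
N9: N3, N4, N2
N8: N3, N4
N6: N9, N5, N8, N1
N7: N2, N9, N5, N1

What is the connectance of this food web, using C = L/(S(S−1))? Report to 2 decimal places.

C = 0.25

The web has S = 9 species and L = 18 feeding links.
C = L / (S(S−1)) = 18 / 72 = 0.2500 ≈ 0.25.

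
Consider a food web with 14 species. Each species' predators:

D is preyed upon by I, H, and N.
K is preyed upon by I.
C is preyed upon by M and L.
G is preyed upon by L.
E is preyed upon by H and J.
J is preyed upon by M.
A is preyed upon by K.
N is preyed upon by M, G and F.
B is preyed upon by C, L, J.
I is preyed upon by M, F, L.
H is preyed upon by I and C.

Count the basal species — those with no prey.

4

Basal species (no prey listed): A, D, B, E.
Count: 4.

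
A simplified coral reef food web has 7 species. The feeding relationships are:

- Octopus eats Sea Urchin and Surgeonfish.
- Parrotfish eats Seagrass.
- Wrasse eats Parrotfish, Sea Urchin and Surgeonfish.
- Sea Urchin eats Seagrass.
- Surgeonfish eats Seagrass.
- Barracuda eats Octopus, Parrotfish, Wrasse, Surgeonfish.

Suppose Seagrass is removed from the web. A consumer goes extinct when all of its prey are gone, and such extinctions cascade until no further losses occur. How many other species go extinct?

Remove Seagrass.
Round 1: Surgeonfish (all prey gone), Sea Urchin (all prey gone), Parrotfish (all prey gone) → extinct.
Round 2: Wrasse (all prey gone), Octopus (all prey gone) → extinct.
Round 3: Barracuda (all prey gone) → extinct.
No further losses. Total secondary extinctions: 6.

6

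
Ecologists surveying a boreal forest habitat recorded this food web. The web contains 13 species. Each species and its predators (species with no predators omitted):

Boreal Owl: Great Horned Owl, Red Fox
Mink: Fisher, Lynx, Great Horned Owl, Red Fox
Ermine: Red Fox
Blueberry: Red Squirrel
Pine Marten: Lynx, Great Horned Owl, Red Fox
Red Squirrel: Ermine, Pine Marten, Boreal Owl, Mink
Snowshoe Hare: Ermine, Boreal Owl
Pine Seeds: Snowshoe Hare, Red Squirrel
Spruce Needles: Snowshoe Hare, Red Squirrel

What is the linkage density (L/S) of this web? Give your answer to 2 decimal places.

L/S = 1.62

There are L = 21 links among S = 13 species.
L/S = 21/13 = 1.6154 ≈ 1.62.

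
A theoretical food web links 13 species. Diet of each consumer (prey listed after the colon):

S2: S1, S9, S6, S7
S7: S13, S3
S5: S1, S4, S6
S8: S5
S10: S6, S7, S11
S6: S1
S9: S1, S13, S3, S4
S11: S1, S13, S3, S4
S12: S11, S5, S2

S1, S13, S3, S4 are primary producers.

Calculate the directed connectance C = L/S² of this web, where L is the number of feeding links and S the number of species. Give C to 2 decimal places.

C = 0.15

The web has S = 13 species and L = 25 feeding links.
C = L / S² = 25 / 169 = 0.1479 ≈ 0.15.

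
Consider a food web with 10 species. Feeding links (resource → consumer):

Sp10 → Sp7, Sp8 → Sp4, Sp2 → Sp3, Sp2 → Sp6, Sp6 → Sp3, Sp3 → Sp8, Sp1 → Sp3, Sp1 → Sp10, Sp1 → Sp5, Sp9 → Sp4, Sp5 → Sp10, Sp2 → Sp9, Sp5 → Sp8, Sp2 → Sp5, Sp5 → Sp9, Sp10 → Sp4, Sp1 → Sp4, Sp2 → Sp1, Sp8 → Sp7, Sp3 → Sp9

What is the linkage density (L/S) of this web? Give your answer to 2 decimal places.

There are L = 20 links among S = 10 species.
L/S = 20/10 = 2.0000 ≈ 2.00.

L/S = 2.00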